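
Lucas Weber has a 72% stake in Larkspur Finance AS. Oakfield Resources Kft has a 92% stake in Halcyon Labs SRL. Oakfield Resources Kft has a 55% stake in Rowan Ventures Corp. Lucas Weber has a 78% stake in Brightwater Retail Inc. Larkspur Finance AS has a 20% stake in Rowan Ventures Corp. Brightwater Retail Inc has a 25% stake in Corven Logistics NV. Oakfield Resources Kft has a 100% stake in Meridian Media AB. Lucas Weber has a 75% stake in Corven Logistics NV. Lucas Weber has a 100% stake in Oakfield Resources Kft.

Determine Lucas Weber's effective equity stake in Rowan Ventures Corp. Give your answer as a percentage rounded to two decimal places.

Lucas reaches Rowan along 2 paths.
Via Larkspur: 72% × 20% = 14.4%.
Via Oakfield: 100% × 55% = 55%.
Total: 14.4% + 55% = 69.4%.
Rounded: 69.40%.

69.40%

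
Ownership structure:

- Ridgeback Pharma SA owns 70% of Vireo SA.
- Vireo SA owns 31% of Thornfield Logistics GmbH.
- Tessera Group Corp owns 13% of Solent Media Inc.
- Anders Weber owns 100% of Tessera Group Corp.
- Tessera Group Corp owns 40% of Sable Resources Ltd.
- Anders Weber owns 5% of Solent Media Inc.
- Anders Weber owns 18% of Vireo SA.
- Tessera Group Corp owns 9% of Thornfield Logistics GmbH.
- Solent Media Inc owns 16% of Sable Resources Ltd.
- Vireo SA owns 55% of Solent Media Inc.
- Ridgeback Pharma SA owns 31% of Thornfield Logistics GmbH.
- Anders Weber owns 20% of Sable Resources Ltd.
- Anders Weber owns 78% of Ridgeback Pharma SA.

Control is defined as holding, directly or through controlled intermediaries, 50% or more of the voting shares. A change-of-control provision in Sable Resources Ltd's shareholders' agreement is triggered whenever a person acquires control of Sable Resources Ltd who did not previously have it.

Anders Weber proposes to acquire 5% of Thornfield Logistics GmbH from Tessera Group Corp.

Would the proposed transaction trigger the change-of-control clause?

No

The purchase adds only to Anders's holdings (Tessera's stake shrinks), so Anders is the only person who could newly come to control Sable.
Anders holds 100% of Tessera, so Anders controls Tessera.
Anders holds 78% of Ridgeback, so Anders controls Ridgeback.
Ridgeback and Anders together hold 70% + 18% = 88% of Vireo, so Anders controls Vireo.
Vireo and Anders and Tessera together hold 55% + 5% + 13% = 73% of Solent, so Anders controls Solent.
Tessera and Anders and Solent together hold 40% + 20% + 16% = 76% of Sable, so Anders controls Sable.
So Anders already controls Sable before the transaction.
After the purchase, Anders holds 5% of Thornfield directly, and Tessera's stake falls to 4%.
Anders controlled Sable already, so this is not a new person acquiring control; every other person's position is unchanged or reduced.
No new person acquires control, so the clause is not triggered.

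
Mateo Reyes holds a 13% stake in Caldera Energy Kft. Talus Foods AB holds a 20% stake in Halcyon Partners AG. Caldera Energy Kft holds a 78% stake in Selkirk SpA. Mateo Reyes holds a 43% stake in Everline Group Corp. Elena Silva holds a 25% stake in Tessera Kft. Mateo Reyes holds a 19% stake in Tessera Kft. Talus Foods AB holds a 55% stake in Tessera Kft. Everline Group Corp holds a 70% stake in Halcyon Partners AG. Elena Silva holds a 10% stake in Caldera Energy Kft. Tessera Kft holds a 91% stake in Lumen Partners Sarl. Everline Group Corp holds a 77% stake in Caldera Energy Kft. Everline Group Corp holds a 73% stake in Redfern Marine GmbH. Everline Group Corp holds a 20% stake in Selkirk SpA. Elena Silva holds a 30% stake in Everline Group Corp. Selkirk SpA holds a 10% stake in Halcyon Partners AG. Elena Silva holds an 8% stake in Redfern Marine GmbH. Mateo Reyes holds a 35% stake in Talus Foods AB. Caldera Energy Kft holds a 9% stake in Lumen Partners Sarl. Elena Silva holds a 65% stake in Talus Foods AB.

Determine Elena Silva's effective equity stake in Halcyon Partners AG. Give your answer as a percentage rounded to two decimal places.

37.18%

Elena reaches Halcyon along 5 paths.
Via Everline: 30% × 70% = 21%.
Via Everline → Selkirk: 30% × 20% × 10% = 0.6%.
Via Caldera → Selkirk: 10% × 78% × 10% = 0.78%.
Via Everline → Caldera → Selkirk: 30% × 77% × 78% × 10% = 1.8018%.
Via Talus: 65% × 20% = 13%.
Total: 21% + 0.6% + 0.78% + 1.8018% + 13% = 37.1818%.
Rounded: 37.18%.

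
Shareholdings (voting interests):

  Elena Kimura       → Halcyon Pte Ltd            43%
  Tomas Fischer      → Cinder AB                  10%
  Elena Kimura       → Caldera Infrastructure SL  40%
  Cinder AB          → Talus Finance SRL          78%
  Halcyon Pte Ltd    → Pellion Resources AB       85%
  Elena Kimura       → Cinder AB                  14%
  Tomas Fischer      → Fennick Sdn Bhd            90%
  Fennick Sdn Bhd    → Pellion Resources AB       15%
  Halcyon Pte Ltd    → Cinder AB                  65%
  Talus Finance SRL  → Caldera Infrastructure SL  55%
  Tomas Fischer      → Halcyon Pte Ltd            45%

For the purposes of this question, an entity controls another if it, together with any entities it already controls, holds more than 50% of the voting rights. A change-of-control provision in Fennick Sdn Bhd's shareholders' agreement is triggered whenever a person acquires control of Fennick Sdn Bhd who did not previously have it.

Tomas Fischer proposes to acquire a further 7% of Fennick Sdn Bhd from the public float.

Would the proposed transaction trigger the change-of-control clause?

No

The purchase changes only Tomas's holdings, so Tomas is the only person who could newly come to control Fennick.
Tomas holds 90% of Fennick, so Tomas controls Fennick.
So Tomas already controls Fennick before the transaction.
After the purchase, Tomas's direct stake in Fennick rises to 90% + 7% = 97%.
Tomas controlled Fennick already, so this is not a new person acquiring control; every other person's position is unchanged or reduced.
No new person acquires control, so the clause is not triggered.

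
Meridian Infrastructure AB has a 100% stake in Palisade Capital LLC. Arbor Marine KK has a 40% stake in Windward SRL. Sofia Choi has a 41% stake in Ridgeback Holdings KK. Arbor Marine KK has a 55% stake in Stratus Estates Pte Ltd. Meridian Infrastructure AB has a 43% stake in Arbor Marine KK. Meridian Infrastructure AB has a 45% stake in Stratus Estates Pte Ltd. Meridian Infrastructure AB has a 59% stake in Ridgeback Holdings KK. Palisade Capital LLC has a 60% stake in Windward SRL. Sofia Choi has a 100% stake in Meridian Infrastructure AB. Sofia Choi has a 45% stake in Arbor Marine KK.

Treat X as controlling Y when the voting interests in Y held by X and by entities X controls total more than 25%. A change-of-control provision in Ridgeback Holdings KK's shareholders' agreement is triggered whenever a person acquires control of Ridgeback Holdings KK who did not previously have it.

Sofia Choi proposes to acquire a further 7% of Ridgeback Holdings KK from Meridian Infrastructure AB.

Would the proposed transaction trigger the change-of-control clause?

The purchase adds only to Sofia's holdings (Meridian's stake shrinks), so Sofia is the only person who could newly come to control Ridgeback.
Sofia holds 100% of Meridian, so Sofia controls Meridian.
Meridian and Sofia together hold 59% + 41% = 100% of Ridgeback, so Sofia controls Ridgeback.
So Sofia already controls Ridgeback before the transaction.
After the purchase, Sofia's direct stake in Ridgeback rises to 41% + 7% = 48%, and Meridian's stake falls to 52%.
Sofia controlled Ridgeback already, so this is not a new person acquiring control; every other person's position is unchanged or reduced.
No new person acquires control, so the clause is not triggered.

No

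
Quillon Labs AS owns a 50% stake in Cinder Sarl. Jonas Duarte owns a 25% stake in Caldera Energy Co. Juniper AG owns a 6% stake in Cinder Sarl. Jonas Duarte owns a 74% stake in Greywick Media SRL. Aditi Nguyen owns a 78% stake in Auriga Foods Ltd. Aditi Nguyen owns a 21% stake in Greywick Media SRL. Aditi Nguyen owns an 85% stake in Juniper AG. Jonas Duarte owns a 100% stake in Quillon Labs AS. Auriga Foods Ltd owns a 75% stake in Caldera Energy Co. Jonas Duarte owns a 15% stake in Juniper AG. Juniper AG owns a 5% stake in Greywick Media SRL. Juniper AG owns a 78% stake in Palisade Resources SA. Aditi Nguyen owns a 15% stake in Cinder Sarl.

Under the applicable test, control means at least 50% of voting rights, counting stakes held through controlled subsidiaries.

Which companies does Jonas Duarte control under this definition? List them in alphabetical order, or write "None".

Jonas holds 100% of Quillon, so Jonas controls Quillon.
Quillon holds 50% of Cinder, so Jonas controls Cinder.
Jonas holds 74% of Greywick, so Jonas controls Greywick.
No other company's threshold is met.

Cinder Sarl, Greywick Media SRL, Quillon Labs AS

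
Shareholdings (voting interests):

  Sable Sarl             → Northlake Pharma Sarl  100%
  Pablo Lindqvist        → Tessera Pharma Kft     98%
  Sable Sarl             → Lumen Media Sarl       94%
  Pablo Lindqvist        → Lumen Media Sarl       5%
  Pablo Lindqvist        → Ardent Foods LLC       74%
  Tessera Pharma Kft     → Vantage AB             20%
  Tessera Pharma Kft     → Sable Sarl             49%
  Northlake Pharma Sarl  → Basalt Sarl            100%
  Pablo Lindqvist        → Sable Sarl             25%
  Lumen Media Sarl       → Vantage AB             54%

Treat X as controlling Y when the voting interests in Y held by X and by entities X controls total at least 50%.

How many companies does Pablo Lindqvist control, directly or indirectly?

Pablo holds 98% of Tessera, so Pablo controls Tessera.
Tessera and Pablo together hold 49% + 25% = 74% of Sable, so Pablo controls Sable.
Sable holds 100% of Northlake, so Pablo controls Northlake.
Sable and Pablo together hold 94% + 5% = 99% of Lumen, so Pablo controls Lumen.
Pablo holds 74% of Ardent, so Pablo controls Ardent.
Northlake holds 100% of Basalt, so Pablo controls Basalt.
Tessera and Lumen together hold 20% + 54% = 74% of Vantage, so Pablo controls Vantage.
Pablo controls 7 companies.

7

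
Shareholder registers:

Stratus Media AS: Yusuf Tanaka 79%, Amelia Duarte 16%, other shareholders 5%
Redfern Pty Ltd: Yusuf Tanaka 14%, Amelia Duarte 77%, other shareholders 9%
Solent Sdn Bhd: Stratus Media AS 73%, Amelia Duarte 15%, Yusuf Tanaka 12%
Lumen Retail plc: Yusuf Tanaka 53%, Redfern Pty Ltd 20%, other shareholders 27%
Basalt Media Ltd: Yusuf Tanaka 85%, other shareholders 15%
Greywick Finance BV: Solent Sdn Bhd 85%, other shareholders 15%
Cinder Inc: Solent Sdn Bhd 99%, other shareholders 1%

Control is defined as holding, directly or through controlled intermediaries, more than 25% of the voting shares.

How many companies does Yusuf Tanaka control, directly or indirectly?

6

Yusuf holds 79% of Stratus, so Yusuf controls Stratus.
Stratus and Yusuf together hold 73% + 12% = 85% of Solent, so Yusuf controls Solent.
Yusuf holds 53% of Lumen, so Yusuf controls Lumen.
Yusuf holds 85% of Basalt, so Yusuf controls Basalt.
Solent holds 85% of Greywick, so Yusuf controls Greywick.
Solent holds 99% of Cinder, so Yusuf controls Cinder.
No other company's threshold is met.
Yusuf controls 6 companies.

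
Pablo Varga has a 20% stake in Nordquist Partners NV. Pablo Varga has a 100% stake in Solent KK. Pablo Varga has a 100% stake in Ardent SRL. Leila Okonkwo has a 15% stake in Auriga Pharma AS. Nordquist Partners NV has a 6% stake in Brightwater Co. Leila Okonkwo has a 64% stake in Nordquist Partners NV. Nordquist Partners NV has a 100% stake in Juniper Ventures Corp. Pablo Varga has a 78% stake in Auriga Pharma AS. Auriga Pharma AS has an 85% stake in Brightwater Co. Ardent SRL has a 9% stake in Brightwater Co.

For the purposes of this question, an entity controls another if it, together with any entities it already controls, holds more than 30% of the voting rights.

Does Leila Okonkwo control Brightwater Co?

Leila holds 64% of Nordquist, so Leila controls Nordquist.
Nordquist holds 100% of Juniper, so Leila controls Juniper.
In Brightwater, Leila's side holds only 6%, not > 30%.
So Leila does not control Brightwater.

No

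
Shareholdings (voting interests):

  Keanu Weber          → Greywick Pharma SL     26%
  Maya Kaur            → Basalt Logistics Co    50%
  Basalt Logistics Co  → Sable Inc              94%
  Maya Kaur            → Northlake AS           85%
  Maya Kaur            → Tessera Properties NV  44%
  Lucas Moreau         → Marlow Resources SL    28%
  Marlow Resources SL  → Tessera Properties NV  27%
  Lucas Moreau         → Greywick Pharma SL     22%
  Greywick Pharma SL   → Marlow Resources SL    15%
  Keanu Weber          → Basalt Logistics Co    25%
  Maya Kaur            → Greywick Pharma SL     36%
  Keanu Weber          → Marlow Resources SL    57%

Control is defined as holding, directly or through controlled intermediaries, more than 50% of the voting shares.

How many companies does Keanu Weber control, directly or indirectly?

Keanu holds 57% of Marlow, so Keanu controls Marlow.
No other company's threshold is met.
Keanu controls 1 company.

1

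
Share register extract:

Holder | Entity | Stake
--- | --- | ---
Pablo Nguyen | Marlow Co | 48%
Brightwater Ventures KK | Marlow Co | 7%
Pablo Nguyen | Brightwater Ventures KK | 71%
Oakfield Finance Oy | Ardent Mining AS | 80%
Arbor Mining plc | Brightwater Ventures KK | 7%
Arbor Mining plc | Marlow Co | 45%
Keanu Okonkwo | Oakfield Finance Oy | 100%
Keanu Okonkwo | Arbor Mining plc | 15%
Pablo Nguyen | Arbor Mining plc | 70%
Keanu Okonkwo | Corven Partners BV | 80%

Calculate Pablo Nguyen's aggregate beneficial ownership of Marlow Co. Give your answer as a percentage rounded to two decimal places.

Pablo reaches Marlow along 4 paths.
Direct stake: 48% = 48%.
Via Brightwater: 71% × 7% = 4.97%.
Via Arbor → Brightwater: 70% × 7% × 7% = 0.343%.
Via Arbor: 70% × 45% = 31.5%.
Total: 48% + 4.97% + 0.343% + 31.5% = 84.813%.
Rounded: 84.81%.

84.81%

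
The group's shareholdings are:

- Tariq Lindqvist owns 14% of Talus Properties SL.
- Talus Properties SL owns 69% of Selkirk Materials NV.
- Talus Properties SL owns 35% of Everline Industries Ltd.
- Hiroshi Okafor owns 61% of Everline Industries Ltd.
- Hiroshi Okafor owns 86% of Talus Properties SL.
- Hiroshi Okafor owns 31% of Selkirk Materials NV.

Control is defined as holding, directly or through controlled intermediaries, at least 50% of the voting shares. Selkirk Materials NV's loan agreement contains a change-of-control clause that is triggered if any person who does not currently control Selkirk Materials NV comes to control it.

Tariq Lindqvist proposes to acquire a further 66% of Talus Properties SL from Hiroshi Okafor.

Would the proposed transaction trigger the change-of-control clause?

The purchase adds only to Tariq's holdings (Hiroshi's stake shrinks), so Tariq is the only person who could newly come to control Selkirk.
Tariq's largest direct stake is 14% in Talus, which does not meet the threshold, so Tariq controls no company.
Neither Tariq nor any entity Tariq controls holds any voting interest in Selkirk.
So before the transaction, Tariq does not control Selkirk.
After the purchase, Tariq's direct stake in Talus rises to 14% + 66% = 80%, and Hiroshi's stake falls to 20%.
Tariq holds 80% of Talus, so Tariq controls Talus.
Talus holds 69% of Selkirk, so Tariq controls Selkirk.
Tariq did not control Selkirk before and does after, so the clause is triggered.

Yes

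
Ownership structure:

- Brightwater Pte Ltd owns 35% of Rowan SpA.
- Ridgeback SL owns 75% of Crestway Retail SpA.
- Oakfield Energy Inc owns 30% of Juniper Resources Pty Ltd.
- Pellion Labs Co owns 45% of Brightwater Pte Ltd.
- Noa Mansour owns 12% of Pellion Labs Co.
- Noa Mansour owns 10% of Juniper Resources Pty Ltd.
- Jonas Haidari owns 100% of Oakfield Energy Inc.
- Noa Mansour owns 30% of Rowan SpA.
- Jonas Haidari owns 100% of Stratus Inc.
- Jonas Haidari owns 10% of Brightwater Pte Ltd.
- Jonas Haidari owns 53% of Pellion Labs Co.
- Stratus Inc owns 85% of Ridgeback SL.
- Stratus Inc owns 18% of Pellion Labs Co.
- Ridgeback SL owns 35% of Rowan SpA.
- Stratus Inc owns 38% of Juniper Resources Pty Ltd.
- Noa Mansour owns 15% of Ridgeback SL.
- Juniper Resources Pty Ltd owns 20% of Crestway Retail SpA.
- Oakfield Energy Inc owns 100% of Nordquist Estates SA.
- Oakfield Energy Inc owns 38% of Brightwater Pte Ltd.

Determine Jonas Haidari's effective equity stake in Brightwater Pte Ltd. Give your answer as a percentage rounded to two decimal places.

79.95%

Jonas reaches Brightwater along 4 paths.
Via Oakfield: 100% × 38% = 38%.
Direct stake: 10% = 10%.
Via Pellion: 53% × 45% = 23.85%.
Via Stratus → Pellion: 100% × 18% × 45% = 8.1%.
Total: 38% + 10% + 23.85% + 8.1% = 79.95%.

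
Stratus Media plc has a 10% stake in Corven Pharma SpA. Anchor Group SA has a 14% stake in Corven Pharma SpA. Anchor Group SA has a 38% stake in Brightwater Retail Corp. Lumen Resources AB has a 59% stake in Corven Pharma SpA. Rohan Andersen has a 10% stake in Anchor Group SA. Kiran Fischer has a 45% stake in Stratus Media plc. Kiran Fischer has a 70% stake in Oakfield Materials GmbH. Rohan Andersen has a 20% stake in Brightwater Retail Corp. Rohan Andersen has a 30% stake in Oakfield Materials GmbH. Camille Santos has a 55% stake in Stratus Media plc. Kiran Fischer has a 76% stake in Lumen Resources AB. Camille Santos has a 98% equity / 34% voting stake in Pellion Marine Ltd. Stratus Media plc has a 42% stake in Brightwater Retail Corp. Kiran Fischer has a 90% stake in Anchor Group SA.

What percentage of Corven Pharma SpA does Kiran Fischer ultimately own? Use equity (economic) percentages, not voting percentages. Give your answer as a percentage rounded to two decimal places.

Kiran reaches Corven along 3 paths.
Via Lumen: 76% × 59% = 44.84%.
Via Stratus: 45% × 10% = 4.5%.
Via Anchor: 90% × 14% = 12.6%.
Total: 44.84% + 4.5% + 12.6% = 61.94%.

61.94%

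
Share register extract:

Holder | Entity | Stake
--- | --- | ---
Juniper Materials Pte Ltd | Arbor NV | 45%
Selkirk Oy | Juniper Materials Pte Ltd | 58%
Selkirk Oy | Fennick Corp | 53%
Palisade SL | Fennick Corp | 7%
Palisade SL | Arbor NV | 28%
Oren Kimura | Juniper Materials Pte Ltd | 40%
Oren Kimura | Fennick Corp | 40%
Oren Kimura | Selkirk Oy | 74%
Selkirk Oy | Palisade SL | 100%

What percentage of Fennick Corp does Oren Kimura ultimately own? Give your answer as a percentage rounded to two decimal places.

Oren reaches Fennick along 3 paths.
Direct stake: 40% = 40%.
Via Selkirk → Palisade: 74% × 100% × 7% = 5.18%.
Via Selkirk: 74% × 53% = 39.22%.
Total: 40% + 5.18% + 39.22% = 84.4%.
Rounded: 84.40%.

84.40%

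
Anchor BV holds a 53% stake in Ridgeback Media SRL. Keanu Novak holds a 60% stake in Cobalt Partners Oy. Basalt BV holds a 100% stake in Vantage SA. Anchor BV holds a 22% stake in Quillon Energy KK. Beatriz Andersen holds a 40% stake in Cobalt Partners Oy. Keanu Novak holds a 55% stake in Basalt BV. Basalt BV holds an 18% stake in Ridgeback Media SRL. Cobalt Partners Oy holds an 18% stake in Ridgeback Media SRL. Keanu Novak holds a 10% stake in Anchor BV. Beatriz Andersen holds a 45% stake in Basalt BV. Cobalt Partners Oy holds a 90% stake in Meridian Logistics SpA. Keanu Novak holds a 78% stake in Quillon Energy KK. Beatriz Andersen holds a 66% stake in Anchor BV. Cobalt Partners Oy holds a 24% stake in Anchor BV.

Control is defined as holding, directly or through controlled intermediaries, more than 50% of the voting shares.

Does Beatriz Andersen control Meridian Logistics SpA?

No

Beatriz holds 66% of Anchor, so Beatriz controls Anchor.
Anchor holds 53% of Ridgeback, so Beatriz controls Ridgeback.
Neither Beatriz nor any entity Beatriz controls holds any voting interest in Meridian.
So Beatriz does not control Meridian.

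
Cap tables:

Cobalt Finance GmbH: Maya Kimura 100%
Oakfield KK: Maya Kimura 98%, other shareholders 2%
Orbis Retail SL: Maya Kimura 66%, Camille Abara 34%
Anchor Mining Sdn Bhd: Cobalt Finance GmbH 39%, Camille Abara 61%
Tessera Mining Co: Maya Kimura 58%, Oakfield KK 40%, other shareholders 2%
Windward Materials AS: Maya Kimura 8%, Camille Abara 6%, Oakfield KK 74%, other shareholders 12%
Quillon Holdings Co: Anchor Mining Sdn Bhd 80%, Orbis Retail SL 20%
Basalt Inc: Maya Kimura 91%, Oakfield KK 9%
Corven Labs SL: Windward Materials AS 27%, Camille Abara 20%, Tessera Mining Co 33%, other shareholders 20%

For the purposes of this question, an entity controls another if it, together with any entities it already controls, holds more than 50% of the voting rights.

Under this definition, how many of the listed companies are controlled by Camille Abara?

2

Camille holds 61% of Anchor, so Camille controls Anchor.
Anchor holds 80% of Quillon, so Camille controls Quillon.
No other company's threshold is met.
Camille controls 2 companies.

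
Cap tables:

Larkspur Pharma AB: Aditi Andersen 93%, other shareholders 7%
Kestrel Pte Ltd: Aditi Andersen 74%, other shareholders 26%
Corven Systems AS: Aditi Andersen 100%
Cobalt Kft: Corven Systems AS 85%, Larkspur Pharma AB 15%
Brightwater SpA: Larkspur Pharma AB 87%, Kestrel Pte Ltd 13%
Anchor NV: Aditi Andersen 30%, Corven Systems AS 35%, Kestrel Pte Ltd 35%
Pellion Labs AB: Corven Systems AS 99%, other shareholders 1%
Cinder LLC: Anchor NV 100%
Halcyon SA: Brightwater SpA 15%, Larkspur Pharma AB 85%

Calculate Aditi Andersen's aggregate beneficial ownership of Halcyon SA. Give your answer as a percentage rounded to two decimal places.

Aditi reaches Halcyon along 3 paths.
Via Larkspur → Brightwater: 93% × 87% × 15% = 12.1365%.
Via Kestrel → Brightwater: 74% × 13% × 15% = 1.443%.
Via Larkspur: 93% × 85% = 79.05%.
Total: 12.1365% + 1.443% + 79.05% = 92.6295%.
Rounded: 92.63%.

92.63%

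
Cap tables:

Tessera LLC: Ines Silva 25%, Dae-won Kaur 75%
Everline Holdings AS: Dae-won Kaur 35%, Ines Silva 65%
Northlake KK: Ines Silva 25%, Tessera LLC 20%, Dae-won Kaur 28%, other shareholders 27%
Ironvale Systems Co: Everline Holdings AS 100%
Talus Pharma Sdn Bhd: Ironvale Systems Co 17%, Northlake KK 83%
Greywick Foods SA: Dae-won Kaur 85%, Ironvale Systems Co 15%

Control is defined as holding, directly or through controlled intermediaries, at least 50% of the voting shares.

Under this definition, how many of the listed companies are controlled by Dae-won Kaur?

Dae-won holds 75% of Tessera, so Dae-won controls Tessera.
Dae-won holds 85% of Greywick, so Dae-won controls Greywick.
No other company's threshold is met.
Dae-won controls 2 companies.

2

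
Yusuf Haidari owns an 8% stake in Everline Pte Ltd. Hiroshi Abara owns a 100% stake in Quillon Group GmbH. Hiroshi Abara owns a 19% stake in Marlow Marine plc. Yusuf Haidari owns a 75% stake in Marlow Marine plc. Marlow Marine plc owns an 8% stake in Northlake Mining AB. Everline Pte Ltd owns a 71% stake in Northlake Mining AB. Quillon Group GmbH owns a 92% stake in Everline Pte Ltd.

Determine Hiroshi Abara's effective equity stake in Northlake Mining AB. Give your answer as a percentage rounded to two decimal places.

Hiroshi reaches Northlake along 2 paths.
Via Quillon → Everline: 100% × 92% × 71% = 65.32%.
Via Marlow: 19% × 8% = 1.52%.
Total: 65.32% + 1.52% = 66.84%.

66.84%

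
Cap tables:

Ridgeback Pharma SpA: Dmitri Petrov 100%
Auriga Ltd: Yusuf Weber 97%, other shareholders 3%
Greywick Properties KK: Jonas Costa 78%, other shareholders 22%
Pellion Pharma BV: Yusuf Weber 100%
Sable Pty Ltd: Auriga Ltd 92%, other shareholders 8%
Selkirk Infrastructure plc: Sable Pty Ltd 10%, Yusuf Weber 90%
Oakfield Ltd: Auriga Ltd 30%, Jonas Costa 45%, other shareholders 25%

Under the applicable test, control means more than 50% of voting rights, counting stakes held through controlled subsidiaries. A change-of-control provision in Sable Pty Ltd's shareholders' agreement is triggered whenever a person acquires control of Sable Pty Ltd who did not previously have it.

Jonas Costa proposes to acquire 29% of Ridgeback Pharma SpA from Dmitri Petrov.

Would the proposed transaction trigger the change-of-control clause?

No

The purchase adds only to Jonas's holdings (Dmitri's stake shrinks), so Jonas is the only person who could newly come to control Sable.
Jonas holds 78% of Greywick, so Jonas controls Greywick.
Neither Jonas nor any entity Jonas controls holds any voting interest in Sable.
So before the transaction, Jonas does not control Sable.
After the purchase, Jonas holds 29% of Ridgeback directly, and Dmitri's stake falls to 71%.
Jonas's side now holds 29% of Ridgeback, not > 50%, so Jonas still does not control Ridgeback.
After the transaction, neither Jonas nor any entity Jonas controls holds a voting interest in Sable, so Jonas still does not control it.
No new person acquires control, so the clause is not triggered.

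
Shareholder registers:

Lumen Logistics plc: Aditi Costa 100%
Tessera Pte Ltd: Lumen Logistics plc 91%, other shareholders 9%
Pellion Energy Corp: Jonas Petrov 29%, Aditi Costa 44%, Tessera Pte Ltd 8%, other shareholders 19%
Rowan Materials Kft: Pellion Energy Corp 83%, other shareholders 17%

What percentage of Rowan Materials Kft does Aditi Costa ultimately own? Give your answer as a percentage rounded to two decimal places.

Aditi reaches Rowan along 2 paths.
Via Pellion: 44% × 83% = 36.52%.
Via Lumen → Tessera → Pellion: 100% × 91% × 8% × 83% = 6.0424%.
Total: 36.52% + 6.0424% = 42.5624%.
Rounded: 42.56%.

42.56%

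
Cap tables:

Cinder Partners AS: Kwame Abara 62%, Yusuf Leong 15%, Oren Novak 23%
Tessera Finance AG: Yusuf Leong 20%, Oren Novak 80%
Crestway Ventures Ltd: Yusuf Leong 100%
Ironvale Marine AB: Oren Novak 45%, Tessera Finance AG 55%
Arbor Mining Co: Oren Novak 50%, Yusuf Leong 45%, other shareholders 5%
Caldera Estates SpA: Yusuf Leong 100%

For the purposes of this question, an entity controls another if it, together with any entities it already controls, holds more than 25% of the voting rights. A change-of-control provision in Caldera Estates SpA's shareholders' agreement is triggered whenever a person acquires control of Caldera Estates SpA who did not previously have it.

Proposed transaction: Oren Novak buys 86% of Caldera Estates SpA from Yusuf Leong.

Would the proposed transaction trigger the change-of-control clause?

Yes

The purchase adds only to Oren's holdings (Yusuf's stake shrinks), so Oren is the only person who could newly come to control Caldera.
Oren holds 80% of Tessera, so Oren controls Tessera.
Oren and Tessera together hold 45% + 55% = 100% of Ironvale, so Oren controls Ironvale.
Oren holds 50% of Arbor, so Oren controls Arbor.
Neither Oren nor any entity Oren controls holds any voting interest in Caldera.
So before the transaction, Oren does not control Caldera.
After the purchase, Oren holds 86% of Caldera directly, and Yusuf's stake falls to 14%.
Oren holds 86% of Caldera, so Oren controls Caldera.
Oren did not control Caldera before and does after, so the clause is triggered.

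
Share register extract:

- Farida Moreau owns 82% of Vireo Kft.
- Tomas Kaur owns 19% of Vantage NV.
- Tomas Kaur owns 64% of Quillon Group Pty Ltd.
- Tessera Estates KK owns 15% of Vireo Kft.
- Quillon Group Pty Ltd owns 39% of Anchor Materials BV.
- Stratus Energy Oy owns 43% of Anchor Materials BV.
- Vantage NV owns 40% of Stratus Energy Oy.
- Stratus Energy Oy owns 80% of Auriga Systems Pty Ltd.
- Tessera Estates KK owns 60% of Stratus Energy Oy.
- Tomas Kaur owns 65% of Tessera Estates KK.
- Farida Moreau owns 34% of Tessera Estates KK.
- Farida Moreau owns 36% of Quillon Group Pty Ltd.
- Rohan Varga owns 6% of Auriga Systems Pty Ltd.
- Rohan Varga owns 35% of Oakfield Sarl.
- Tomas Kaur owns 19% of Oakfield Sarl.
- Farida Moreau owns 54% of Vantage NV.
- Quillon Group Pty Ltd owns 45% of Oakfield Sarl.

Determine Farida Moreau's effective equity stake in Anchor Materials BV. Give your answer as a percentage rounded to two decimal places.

Farida reaches Anchor along 3 paths.
Via Quillon: 36% × 39% = 14.04%.
Via Tessera → Stratus: 34% × 60% × 43% = 8.772%.
Via Vantage → Stratus: 54% × 40% × 43% = 9.288%.
Total: 14.04% + 8.772% + 9.288% = 32.1%.
Rounded: 32.10%.

32.10%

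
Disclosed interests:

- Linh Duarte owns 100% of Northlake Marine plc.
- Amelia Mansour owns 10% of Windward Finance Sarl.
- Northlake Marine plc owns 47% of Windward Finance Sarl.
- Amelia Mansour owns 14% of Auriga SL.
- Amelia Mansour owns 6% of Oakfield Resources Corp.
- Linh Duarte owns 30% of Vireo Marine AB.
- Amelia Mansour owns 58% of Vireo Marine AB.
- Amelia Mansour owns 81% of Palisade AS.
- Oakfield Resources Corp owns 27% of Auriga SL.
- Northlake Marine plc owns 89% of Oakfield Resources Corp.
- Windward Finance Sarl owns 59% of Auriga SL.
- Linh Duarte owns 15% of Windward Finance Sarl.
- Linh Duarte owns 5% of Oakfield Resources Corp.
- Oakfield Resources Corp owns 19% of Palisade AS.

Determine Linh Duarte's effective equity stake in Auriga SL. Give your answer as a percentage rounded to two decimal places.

61.96%

Linh reaches Auriga along 4 paths.
Via Windward: 15% × 59% = 8.85%.
Via Northlake → Windward: 100% × 47% × 59% = 27.73%.
Via Northlake → Oakfield: 100% × 89% × 27% = 24.03%.
Via Oakfield: 5% × 27% = 1.35%.
Total: 8.85% + 27.73% + 24.03% + 1.35% = 61.96%.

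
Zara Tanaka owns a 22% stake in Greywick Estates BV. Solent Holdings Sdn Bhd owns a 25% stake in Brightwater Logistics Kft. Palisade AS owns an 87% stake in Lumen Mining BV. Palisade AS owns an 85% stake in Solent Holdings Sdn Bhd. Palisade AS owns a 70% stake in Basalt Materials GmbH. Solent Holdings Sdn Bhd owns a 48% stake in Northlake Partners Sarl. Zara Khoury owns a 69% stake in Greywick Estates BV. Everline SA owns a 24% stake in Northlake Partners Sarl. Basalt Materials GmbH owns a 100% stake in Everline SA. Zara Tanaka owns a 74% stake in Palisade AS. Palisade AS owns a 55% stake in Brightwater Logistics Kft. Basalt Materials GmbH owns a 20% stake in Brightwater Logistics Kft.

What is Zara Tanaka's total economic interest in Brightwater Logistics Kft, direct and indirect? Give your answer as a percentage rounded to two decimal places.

Zara Tanaka reaches Brightwater along 3 paths.
Via Palisade → Solent: 74% × 85% × 25% = 15.725%.
Via Palisade: 74% × 55% = 40.7%.
Via Palisade → Basalt: 74% × 70% × 20% = 10.36%.
Total: 15.725% + 40.7% + 10.36% = 66.785%.
Rounded: 66.79%.

66.79%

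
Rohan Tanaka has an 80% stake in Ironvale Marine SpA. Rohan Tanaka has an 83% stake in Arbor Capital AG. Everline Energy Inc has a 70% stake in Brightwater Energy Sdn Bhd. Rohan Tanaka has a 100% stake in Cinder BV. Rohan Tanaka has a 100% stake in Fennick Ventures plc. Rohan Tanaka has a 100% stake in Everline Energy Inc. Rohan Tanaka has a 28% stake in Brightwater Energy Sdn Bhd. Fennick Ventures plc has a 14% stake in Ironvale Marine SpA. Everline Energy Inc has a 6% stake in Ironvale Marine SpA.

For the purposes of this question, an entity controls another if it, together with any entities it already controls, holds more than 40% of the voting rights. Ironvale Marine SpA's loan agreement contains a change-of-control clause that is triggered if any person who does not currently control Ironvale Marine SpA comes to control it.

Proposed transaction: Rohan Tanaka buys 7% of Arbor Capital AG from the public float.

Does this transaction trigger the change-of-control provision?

No

The purchase changes only Rohan's holdings, so Rohan is the only person who could newly come to control Ironvale.
Rohan holds 100% of Everline, so Rohan controls Everline.
Rohan holds 100% of Fennick, so Rohan controls Fennick.
Everline and Fennick and Rohan together hold 6% + 14% + 80% = 100% of Ironvale, so Rohan controls Ironvale.
So Rohan already controls Ironvale before the transaction.
After the purchase, Rohan's direct stake in Arbor rises to 83% + 7% = 90%.
Rohan controlled Ironvale already, so this is not a new person acquiring control; every other person's position is unchanged or reduced.
No new person acquires control, so the clause is not triggered.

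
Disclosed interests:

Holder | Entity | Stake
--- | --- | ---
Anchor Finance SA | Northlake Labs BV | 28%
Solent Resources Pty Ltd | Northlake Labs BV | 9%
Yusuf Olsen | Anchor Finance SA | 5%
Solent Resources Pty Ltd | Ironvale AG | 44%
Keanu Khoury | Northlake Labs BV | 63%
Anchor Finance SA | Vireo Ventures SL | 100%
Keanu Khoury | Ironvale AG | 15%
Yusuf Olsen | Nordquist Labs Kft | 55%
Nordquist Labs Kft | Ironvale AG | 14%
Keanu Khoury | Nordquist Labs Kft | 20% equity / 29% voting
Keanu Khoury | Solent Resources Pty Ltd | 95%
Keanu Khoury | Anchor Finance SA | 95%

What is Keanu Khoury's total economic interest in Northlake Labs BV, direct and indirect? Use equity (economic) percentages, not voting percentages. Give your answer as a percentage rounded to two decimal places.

Keanu reaches Northlake along 3 paths.
Direct stake: 63% = 63%.
Via Solent: 95% × 9% = 8.55%.
Via Anchor: 95% × 28% = 26.6%.
Total: 63% + 8.55% + 26.6% = 98.15%.

98.15%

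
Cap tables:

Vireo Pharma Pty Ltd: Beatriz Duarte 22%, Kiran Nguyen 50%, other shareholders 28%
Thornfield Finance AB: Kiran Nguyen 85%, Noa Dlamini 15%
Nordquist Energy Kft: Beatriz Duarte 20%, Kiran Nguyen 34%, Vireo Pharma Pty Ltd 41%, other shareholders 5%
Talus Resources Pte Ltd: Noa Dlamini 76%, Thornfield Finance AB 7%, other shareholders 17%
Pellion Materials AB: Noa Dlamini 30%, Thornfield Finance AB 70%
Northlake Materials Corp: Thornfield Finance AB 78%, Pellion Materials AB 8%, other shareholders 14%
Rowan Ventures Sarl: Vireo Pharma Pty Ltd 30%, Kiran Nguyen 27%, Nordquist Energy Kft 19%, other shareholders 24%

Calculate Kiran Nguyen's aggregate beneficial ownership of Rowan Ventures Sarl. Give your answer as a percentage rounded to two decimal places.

Kiran reaches Rowan along 4 paths.
Via Vireo: 50% × 30% = 15%.
Direct stake: 27% = 27%.
Via Nordquist: 34% × 19% = 6.46%.
Via Vireo → Nordquist: 50% × 41% × 19% = 3.895%.
Total: 15% + 27% + 6.46% + 3.895% = 52.355%.
Rounded: 52.36%.

52.36%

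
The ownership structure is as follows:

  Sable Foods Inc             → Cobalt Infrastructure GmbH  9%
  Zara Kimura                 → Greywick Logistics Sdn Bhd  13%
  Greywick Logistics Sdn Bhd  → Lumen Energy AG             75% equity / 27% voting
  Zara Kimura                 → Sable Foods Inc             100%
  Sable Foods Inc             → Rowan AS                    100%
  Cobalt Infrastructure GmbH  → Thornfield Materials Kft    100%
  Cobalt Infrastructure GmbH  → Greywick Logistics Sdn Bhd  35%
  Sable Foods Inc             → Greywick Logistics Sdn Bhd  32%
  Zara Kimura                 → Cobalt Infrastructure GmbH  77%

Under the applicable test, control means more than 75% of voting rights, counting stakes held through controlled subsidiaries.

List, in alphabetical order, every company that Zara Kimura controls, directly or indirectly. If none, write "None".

Zara holds 100% of Sable, so Zara controls Sable.
Zara and Sable together hold 77% + 9% = 86% of Cobalt, so Zara controls Cobalt.
Zara and Sable and Cobalt together hold 13% + 32% + 35% = 80% of Greywick, so Zara controls Greywick.
Sable holds 100% of Rowan, so Zara controls Rowan.
Cobalt holds 100% of Thornfield, so Zara controls Thornfield.
No other company's threshold is met.

Cobalt Infrastructure GmbH, Greywick Logistics Sdn Bhd, Rowan AS, Sable Foods Inc, Thornfield Materials Kft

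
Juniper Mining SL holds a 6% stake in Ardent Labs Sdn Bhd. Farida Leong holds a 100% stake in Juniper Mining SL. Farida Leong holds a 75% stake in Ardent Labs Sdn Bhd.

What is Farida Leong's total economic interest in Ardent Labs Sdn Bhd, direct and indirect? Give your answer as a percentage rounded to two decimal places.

81.00%

Farida reaches Ardent along 2 paths.
Direct stake: 75% = 75%.
Via Juniper: 100% × 6% = 6%.
Total: 75% + 6% = 81%.
Rounded: 81.00%.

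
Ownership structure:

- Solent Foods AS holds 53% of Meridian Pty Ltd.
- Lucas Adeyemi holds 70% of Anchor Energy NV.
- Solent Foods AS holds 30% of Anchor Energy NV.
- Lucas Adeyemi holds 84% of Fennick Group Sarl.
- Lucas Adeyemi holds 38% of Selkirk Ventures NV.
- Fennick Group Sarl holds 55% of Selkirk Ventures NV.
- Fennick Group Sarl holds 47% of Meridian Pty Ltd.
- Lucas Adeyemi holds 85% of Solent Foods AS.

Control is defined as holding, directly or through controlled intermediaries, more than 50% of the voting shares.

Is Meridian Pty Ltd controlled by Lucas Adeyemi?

Yes

Lucas holds 85% of Solent, so Lucas controls Solent.
Lucas holds 84% of Fennick, so Lucas controls Fennick.
Solent and Fennick together hold 53% + 47% = 100% of Meridian, so Lucas controls Meridian.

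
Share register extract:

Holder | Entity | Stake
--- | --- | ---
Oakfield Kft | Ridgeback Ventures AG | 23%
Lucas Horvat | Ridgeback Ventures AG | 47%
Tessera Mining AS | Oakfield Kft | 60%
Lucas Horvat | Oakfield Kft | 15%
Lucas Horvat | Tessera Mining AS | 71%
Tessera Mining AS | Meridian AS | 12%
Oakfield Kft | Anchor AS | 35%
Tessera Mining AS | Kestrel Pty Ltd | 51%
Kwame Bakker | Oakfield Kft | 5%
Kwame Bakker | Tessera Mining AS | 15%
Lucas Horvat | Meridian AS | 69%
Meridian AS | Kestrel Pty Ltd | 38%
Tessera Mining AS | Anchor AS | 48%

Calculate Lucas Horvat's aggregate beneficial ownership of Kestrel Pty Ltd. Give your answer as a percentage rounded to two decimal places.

65.67%

Lucas reaches Kestrel along 3 paths.
Via Meridian: 69% × 38% = 26.22%.
Via Tessera → Meridian: 71% × 12% × 38% = 3.2376%.
Via Tessera: 71% × 51% = 36.21%.
Total: 26.22% + 3.2376% + 36.21% = 65.6676%.
Rounded: 65.67%.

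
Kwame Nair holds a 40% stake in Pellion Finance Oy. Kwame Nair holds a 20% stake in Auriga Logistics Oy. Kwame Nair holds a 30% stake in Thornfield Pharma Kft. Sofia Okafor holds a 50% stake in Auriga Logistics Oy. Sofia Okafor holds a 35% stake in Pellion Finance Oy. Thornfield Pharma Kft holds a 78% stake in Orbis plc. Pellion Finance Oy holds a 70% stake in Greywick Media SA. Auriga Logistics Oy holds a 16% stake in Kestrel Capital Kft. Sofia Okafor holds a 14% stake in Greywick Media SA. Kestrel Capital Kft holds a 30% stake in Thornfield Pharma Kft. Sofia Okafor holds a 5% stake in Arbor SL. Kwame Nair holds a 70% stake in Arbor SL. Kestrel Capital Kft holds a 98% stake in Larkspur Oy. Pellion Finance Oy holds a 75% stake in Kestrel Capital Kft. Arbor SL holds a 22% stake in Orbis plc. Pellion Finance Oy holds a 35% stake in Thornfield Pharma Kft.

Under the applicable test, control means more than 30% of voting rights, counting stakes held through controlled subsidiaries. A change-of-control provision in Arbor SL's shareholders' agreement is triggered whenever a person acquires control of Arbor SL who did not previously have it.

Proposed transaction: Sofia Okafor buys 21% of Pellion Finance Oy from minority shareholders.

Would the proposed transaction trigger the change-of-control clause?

No

The purchase changes only Sofia's holdings, so Sofia is the only person who could newly come to control Arbor.
Sofia holds 50% of Auriga, so Sofia controls Auriga.
Sofia holds 35% of Pellion, so Sofia controls Pellion.
Pellion and Auriga together hold 75% + 16% = 91% of Kestrel, so Sofia controls Kestrel.
Pellion and Sofia together hold 70% + 14% = 84% of Greywick, so Sofia controls Greywick.
Pellion and Kestrel together hold 35% + 30% = 65% of Thornfield, so Sofia controls Thornfield.
Kestrel holds 98% of Larkspur, so Sofia controls Larkspur.
Thornfield holds 78% of Orbis, so Sofia controls Orbis.
In Arbor, Sofia's side holds only 5%, not > 30%.
So before the transaction, Sofia does not control Arbor.
After the purchase, Sofia's direct stake in Pellion rises to 35% + 21% = 56%.
Sofia holds 56% of Pellion, so Sofia controls Pellion.
After the transaction, Sofia's side holds 5% of Arbor, not > 30%, so Sofia still does not control Arbor.
No new person acquires control, so the clause is not triggered.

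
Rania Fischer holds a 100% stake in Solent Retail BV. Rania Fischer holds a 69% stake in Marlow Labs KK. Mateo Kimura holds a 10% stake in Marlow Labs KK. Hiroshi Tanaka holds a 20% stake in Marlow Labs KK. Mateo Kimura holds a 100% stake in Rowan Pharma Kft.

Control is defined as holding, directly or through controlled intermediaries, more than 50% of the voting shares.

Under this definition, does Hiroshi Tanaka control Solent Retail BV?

No

Hiroshi's largest direct stake is 20% in Marlow, which does not meet the threshold, so Hiroshi controls no company.
Neither Hiroshi nor any entity Hiroshi controls holds any voting interest in Solent.
So Hiroshi does not control Solent.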